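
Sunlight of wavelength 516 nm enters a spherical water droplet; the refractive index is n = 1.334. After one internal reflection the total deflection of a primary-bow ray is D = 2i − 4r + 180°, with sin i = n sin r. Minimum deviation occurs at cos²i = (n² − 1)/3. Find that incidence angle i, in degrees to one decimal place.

cos²i = (1.334² − 1)/3 = (1.77956 − 1)/3 = 0.25985.
cos i = 0.50976, so i = 59.352°.

59.4°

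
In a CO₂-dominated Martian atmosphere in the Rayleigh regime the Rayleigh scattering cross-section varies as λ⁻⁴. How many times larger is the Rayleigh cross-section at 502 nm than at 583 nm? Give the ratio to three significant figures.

1.82

Rayleigh scattering ∝ λ⁻⁴, so the ratio of coefficients is the inverse fourth power of the wavelength ratio.
σ(502)/σ(583) = (583/502)⁴ = (1.1614)⁴ = 1.819.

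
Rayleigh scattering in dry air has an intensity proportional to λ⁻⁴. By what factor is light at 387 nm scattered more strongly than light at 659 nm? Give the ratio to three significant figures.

Rayleigh scattering ∝ λ⁻⁴, so the ratio of coefficients is the inverse fourth power of the wavelength ratio.
σ(387)/σ(659) = (659/387)⁴ = (1.7028)⁴ = 8.408.

8.41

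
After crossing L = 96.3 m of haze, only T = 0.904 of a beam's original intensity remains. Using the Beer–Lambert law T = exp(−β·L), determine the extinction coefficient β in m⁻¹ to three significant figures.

0.00105 m⁻¹

Beer–Lambert: T = exp(−βL) ⇒ β = −ln(T)/L = −ln(0.904)/96.3 = 0.1009/96.3 = 0.001048 m⁻¹.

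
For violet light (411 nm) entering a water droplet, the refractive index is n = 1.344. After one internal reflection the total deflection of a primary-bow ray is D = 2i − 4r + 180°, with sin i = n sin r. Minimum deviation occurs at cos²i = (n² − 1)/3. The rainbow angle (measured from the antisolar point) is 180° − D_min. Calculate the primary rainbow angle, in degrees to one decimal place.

cos²i = (1.80634 − 1)/3 = 0.26878; i = arccos(0.51844) = 58.772°.
sin r = sin 58.772°/1.344 = 0.63625; r = 39.512°.
D_min = 2·58.772° − 4·39.512° + 180° = 139.495°.
Rainbow angle = 180° − D_min = 40.505°.

40.5°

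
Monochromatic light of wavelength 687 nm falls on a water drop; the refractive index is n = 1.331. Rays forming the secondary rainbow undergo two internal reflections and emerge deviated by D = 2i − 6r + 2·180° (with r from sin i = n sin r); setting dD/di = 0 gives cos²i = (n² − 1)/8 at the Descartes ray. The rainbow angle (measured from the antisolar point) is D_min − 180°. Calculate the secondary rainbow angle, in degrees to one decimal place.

cos²i = (1.77156 − 1)/8 = 0.09645; i = arccos(0.31056) = 71.907°.
sin r = sin 71.907°/1.331 = 0.71417; r = 45.575°.
D_min = 2·71.907° − 6·45.575° + 360° = 230.365°.
Rainbow angle = D_min − 180° = 50.365°.

50.4°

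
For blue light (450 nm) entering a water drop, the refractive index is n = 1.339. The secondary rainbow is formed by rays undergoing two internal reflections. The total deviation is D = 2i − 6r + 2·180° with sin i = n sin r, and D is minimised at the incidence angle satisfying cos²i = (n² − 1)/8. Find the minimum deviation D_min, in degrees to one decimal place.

cos²i = (1.79292 − 1)/8 = 0.09912; i = arccos(0.31483) = 71.650°.
sin r = sin 71.650°/1.339 = 0.70885; r = 45.141°.
D_min = 2·71.650° − 6·45.141° + 360° = 232.451°.

232.5°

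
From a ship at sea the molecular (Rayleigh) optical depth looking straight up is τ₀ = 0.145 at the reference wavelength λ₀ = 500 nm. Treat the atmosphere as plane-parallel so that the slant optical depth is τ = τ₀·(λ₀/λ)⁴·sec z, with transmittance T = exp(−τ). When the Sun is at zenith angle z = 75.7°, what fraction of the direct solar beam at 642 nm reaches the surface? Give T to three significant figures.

0.806

sec 75.7° = 4.0486.
τ = 0.145 × (500/642)⁴ × 4.0486 = 0.145 × 0.3679 × 4.0486 = 0.2160.
T = exp(−0.2160) = 0.8058.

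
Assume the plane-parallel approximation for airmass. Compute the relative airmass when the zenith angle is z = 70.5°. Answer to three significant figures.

X = sec z = 1/cos 70.5° = 1/0.3338 = 2.9957.

3.00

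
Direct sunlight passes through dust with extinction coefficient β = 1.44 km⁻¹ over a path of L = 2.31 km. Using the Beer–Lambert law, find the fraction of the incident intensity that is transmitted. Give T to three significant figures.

0.0359

τ = β·L = 1.44 × 2.31 = 3.3264.
T = exp(−3.3264) = 0.0359.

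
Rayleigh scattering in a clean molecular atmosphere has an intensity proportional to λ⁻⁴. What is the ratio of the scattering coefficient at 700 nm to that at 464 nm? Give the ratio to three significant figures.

0.193

Rayleigh scattering ∝ λ⁻⁴, so the ratio of coefficients is the inverse fourth power of the wavelength ratio.
σ(700)/σ(464) = (464/700)⁴ = (0.6629)⁴ = 0.1931.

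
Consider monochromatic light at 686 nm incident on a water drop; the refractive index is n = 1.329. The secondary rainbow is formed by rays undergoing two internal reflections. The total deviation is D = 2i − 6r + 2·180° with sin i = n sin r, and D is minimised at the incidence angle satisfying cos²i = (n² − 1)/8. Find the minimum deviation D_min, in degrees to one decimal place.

229.8°

cos²i = (1.76624 − 1)/8 = 0.09578; i = arccos(0.30948) = 71.972°.
sin r = sin 71.972°/1.329 = 0.71550; r = 45.685°.
D_min = 2·71.972° − 6·45.685° + 360° = 229.837°.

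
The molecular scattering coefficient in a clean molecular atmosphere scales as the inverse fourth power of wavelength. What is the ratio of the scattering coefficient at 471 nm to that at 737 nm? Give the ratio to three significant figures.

Rayleigh scattering ∝ λ⁻⁴, so the ratio of coefficients is the inverse fourth power of the wavelength ratio.
σ(471)/σ(737) = (737/471)⁴ = (1.5648)⁴ = 5.995.

5.99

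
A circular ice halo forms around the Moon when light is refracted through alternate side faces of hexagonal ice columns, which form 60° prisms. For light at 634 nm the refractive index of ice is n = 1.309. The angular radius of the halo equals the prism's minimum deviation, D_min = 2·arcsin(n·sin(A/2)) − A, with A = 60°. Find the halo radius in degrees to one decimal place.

21.8°

n·sin(A/2) = 1.309 × sin 30° = 1.309 × 0.5000 = 0.6545.
D_min = 2·arcsin(0.6545) − 60° = 2 × 40.882° − 60° = 21.763°.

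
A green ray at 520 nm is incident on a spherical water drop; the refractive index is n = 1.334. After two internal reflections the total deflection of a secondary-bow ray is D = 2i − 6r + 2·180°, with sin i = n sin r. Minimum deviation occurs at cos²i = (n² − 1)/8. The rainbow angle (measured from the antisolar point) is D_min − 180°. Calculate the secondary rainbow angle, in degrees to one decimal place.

cos²i = (1.77956 − 1)/8 = 0.09744; i = arccos(0.31216) = 71.810°.
sin r = sin 71.810°/1.334 = 0.71217; r = 45.411°.
D_min = 2·71.810° − 6·45.411° + 360° = 231.153°.
Rainbow angle = D_min − 180° = 51.153°.

51.2°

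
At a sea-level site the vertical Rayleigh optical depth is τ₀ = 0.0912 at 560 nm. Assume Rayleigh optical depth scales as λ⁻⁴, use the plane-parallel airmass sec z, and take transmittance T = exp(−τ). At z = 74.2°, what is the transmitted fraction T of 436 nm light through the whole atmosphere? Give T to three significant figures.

sec 74.2° = 3.6727.
τ = 0.0912 × (560/436)⁴ × 3.6727 = 0.0912 × 2.7215 × 3.6727 = 0.9116.
T = exp(−0.9116) = 0.4019.

0.402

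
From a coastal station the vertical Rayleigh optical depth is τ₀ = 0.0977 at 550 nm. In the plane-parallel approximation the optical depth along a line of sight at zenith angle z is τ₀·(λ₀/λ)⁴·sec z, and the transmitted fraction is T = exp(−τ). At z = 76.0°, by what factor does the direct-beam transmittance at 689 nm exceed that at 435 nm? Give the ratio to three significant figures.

2.38

Airmass: sec 76.0° = 4.1336.
τ(689 nm) = 0.0977 × (550/689)⁴ × 4.1336 = 0.0977 × 0.4060 × 4.1336 = 0.1640.
τ(435 nm) = 0.0977 × (550/435)⁴ × 4.1336 = 0.0977 × 2.5556 × 4.1336 = 1.0321.
T(689)/T(435) = exp(τ_B − τ_A) = exp(0.8681) = 2.3824.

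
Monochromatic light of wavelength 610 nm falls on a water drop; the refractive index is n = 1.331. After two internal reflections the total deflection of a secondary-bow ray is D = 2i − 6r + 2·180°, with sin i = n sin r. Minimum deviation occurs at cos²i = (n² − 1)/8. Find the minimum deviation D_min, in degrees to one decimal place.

cos²i = (1.77156 − 1)/8 = 0.09645; i = arccos(0.31056) = 71.907°.
sin r = sin 71.907°/1.331 = 0.71417; r = 45.575°.
D_min = 2·71.907° − 6·45.575° + 360° = 230.365°.

230.4°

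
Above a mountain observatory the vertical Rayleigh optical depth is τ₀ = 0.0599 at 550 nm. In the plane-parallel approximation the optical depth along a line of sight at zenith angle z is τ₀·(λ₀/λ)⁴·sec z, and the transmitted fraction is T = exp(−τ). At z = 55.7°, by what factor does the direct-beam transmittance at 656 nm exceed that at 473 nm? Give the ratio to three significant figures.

Airmass: sec 55.7° = 1.7745.
τ(656 nm) = 0.0599 × (550/656)⁴ × 1.7745 = 0.0599 × 0.4941 × 1.7745 = 0.0525.
τ(473 nm) = 0.0599 × (550/473)⁴ × 1.7745 = 0.0599 × 1.8281 × 1.7745 = 0.1943.
T(656)/T(473) = exp(τ_B − τ_A) = exp(0.1418) = 1.1523.

1.15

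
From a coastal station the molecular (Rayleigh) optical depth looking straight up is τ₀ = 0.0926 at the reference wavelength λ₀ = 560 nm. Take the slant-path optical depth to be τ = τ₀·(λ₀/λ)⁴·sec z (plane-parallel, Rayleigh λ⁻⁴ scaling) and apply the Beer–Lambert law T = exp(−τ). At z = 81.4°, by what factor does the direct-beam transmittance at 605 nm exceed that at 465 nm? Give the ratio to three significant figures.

2.34

Airmass: sec 81.4° = 6.6874.
τ(605 nm) = 0.0926 × (560/605)⁴ × 6.6874 = 0.0926 × 0.7341 × 6.6874 = 0.4546.
τ(465 nm) = 0.0926 × (560/465)⁴ × 6.6874 = 0.0926 × 2.1035 × 6.6874 = 1.3026.
T(605)/T(465) = exp(τ_B − τ_A) = exp(0.8480) = 2.3350.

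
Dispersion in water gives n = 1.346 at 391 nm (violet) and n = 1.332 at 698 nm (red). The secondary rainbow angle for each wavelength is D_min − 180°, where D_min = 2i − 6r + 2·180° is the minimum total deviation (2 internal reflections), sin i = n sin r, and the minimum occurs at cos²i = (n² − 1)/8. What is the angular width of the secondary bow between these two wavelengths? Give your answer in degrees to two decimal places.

3.61°

At 391 nm (n = 1.346): cos²i = 0.10146 → i = 71.426°, r = 44.768°, D_min = 234.241°, rainbow angle = 54.241°.
At 698 nm (n = 1.332): cos²i = 0.09678 → i = 71.875°, r = 45.520°, D_min = 230.628°, rainbow angle = 50.628°.
Angular width = |54.241° − 50.628°| = 3.612°.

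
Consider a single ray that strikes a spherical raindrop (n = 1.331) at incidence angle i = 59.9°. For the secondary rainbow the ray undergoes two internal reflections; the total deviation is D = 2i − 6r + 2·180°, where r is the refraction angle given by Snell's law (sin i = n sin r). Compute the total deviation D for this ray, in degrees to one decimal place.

sin r = sin 59.9° / 1.331 = 0.8652/1.331 = 0.6500; r = 40.54°.
D = 2·59.9° − 6·40.54° + 2·180° = 119.80° − 243.25° + 360° = 236.55°.

236.5°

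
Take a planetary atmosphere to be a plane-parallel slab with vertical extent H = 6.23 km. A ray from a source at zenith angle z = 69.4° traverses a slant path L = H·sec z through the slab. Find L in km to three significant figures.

sec z = 1/cos 69.4° = 2.8422.
L = 6.23 × 2.8422 = 17.707 km.

17.7 km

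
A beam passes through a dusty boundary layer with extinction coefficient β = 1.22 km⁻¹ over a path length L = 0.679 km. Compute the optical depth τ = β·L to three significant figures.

τ = β·L = 1.22 × 0.679 = 0.8284.

0.828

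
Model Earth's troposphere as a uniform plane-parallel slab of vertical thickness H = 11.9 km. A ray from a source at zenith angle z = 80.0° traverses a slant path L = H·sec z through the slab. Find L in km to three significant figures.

sec z = 1/cos 80.0° = 5.7588.
L = 11.9 × 5.7588 = 68.529 km.

68.5 km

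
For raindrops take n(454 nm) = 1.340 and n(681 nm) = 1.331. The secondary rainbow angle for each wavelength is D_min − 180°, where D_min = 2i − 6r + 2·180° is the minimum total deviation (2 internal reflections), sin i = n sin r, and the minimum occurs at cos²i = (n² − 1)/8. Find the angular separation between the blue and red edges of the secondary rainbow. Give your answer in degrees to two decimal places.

At 454 nm (n = 1.340): cos²i = 0.09945 → i = 71.618°, r = 45.088°, D_min = 232.709°, rainbow angle = 52.709°.
At 681 nm (n = 1.331): cos²i = 0.09645 → i = 71.907°, r = 45.575°, D_min = 230.365°, rainbow angle = 50.365°.
Angular width = |52.709° − 50.365°| = 2.344°.

2.34°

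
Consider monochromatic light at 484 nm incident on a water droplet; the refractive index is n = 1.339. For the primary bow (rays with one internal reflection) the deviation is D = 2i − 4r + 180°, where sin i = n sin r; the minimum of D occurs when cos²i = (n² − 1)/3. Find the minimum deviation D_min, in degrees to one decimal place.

cos²i = (1.79292 − 1)/3 = 0.26431; i = arccos(0.51411) = 59.062°.
sin r = sin 59.062°/1.339 = 0.64057; r = 39.834°.
D_min = 2·59.062° − 4·39.834° + 180° = 138.786°.

138.8°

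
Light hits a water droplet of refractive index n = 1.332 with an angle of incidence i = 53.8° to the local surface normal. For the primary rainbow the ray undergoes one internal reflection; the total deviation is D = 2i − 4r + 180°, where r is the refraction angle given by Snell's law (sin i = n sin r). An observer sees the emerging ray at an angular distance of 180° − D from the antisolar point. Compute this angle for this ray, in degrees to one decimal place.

41.6°

sin r = sin 53.8° / 1.332 = 0.8070/1.332 = 0.6058; r = 37.29°.
D = 2·53.8° − 4·37.29° + 180° = 107.60° − 149.15° + 180° = 138.45°.
Angle from antisolar point = 180° − D = 41.55°.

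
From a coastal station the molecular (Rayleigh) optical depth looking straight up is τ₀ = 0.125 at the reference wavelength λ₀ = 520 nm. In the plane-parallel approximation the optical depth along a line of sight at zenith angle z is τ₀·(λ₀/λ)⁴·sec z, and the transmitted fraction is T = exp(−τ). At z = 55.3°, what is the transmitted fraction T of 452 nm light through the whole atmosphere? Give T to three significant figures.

sec 55.3° = 1.7566.
τ = 0.125 × (520/452)⁴ × 1.7566 = 0.125 × 1.7517 × 1.7566 = 0.3846.
T = exp(−0.3846) = 0.6807.

0.681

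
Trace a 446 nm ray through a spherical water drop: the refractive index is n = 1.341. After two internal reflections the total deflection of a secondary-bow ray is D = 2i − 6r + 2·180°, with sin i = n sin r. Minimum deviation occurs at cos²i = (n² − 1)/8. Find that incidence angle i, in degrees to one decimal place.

cos²i = (1.341² − 1)/8 = (1.79828 − 1)/8 = 0.09979.
cos i = 0.31589, so i = 71.586°.

71.6°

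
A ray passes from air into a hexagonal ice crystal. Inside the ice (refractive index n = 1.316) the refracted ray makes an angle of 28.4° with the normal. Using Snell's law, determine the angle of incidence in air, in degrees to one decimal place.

38.7°

Snell: sin θ_i = n · sin θ_r = 1.316 × sin 28.4° = 1.316 × 0.4756 = 0.6259.
θ_i = arcsin(0.6259) = 38.75°.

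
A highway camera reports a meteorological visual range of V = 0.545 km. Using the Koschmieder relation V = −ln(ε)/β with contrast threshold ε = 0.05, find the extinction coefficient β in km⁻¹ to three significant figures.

β = −ln(0.05) / V = 2.996 / 0.545 = 5.4968 km⁻¹.

5.50 km⁻¹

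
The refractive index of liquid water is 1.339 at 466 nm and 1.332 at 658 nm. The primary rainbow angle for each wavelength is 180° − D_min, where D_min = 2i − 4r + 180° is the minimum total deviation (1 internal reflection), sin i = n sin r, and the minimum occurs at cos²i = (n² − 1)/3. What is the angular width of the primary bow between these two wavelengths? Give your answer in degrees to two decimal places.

1.01°

At 466 nm (n = 1.339): cos²i = 0.26431 → i = 59.062°, r = 39.834°, D_min = 138.786°, rainbow angle = 41.214°.
At 658 nm (n = 1.332): cos²i = 0.25807 → i = 59.469°, r = 40.290°, D_min = 137.776°, rainbow angle = 42.224°.
Angular width = |41.214° − 42.224°| = 1.010°.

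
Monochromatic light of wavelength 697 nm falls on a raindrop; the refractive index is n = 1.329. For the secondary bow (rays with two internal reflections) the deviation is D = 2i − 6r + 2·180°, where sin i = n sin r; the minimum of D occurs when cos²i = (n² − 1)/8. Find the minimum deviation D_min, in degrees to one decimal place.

cos²i = (1.76624 − 1)/8 = 0.09578; i = arccos(0.30948) = 71.972°.
sin r = sin 71.972°/1.329 = 0.71550; r = 45.685°.
D_min = 2·71.972° − 6·45.685° + 360° = 229.837°.

229.8°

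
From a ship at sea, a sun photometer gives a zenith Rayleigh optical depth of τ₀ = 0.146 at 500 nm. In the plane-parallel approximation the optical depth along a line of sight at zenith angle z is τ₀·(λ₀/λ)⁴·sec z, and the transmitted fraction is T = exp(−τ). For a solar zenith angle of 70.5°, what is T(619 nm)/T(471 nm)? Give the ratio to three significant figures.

1.45

Airmass: sec 70.5° = 2.9957.
τ(619 nm) = 0.146 × (500/619)⁴ × 2.9957 = 0.146 × 0.4257 × 2.9957 = 0.1862.
τ(471 nm) = 0.146 × (500/471)⁴ × 2.9957 = 0.146 × 1.2700 × 2.9957 = 0.5555.
T(619)/T(471) = exp(τ_B − τ_A) = exp(0.3693) = 1.4467.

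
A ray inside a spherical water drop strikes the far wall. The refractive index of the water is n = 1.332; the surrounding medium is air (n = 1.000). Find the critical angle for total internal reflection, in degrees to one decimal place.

sin θ_c = n_air / n = 1.000 / 1.332 = 0.7508.
θ_c = arcsin(0.7508) = 48.66°.

48.7°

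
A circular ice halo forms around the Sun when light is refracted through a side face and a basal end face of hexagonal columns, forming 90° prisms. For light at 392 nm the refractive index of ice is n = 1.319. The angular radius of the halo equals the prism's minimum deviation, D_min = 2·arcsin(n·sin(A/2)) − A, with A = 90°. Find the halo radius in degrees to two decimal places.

n·sin(A/2) = 1.319 × sin 45° = 1.319 × 0.7071 = 0.9327.
D_min = 2·arcsin(0.9327) − 90° = 2 × 68.856° − 90° = 47.711°.

47.71°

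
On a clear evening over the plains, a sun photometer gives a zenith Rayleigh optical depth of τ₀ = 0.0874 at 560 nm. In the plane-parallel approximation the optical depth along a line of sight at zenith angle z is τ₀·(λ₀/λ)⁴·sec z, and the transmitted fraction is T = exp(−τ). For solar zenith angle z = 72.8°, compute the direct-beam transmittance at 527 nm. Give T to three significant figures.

sec 72.8° = 3.3817.
τ = 0.0874 × (560/527)⁴ × 3.3817 = 0.0874 × 1.2750 × 3.3817 = 0.3768.
T = exp(−0.3768) = 0.6860.

0.686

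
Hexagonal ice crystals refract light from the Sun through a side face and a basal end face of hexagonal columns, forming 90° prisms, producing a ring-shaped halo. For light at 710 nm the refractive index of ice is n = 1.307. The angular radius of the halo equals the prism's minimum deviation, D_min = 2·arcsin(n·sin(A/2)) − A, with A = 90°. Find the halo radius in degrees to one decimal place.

n·sin(A/2) = 1.307 × sin 45° = 1.307 × 0.7071 = 0.9242.
D_min = 2·arcsin(0.9242) − 90° = 2 × 67.546° − 90° = 45.093°.

45.1°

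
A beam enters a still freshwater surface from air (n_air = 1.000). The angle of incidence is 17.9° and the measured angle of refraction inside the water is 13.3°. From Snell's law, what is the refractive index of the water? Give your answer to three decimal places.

n = sin θ_i / sin θ_r = sin 17.9° / sin 13.3° = 0.3074 / 0.2300 = 1.3360.

1.336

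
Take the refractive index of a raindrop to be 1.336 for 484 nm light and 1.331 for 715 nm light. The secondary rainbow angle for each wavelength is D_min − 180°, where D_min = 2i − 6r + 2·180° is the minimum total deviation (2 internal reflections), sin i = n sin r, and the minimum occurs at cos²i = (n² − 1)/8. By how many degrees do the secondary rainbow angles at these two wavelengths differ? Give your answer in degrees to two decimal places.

At 484 nm (n = 1.336): cos²i = 0.09811 → i = 71.746°, r = 45.303°, D_min = 231.674°, rainbow angle = 51.674°.
At 715 nm (n = 1.331): cos²i = 0.09645 → i = 71.907°, r = 45.575°, D_min = 230.365°, rainbow angle = 50.365°.
Angular width = |51.674° − 50.365°| = 1.309°.

1.31°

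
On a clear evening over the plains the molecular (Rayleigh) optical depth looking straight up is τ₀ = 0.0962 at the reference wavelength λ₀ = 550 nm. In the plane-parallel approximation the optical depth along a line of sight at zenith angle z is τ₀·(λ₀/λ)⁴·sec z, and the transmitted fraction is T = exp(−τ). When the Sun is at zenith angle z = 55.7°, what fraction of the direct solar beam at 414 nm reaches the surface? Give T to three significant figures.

0.588

sec 55.7° = 1.7745.
τ = 0.0962 × (550/414)⁴ × 1.7745 = 0.0962 × 3.1149 × 1.7745 = 0.5318.
T = exp(−0.5318) = 0.5876.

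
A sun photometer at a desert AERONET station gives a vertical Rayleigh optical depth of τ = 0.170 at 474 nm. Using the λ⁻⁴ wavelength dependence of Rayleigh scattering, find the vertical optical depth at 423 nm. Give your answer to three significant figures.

τ(423 nm) = τ(474 nm) × (474/423)⁴ = 0.170 × (1.1206)⁴ = 0.170 × 1.5767 = 0.2680.

0.268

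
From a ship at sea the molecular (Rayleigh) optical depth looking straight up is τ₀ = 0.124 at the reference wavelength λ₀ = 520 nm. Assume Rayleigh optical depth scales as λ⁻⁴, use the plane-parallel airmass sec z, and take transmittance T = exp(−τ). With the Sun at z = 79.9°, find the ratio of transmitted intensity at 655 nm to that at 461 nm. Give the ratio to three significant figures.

Airmass: sec 79.9° = 5.7023.
τ(655 nm) = 0.124 × (520/655)⁴ × 5.7023 = 0.124 × 0.3972 × 5.7023 = 0.2809.
τ(461 nm) = 0.124 × (520/461)⁴ × 5.7023 = 0.124 × 1.6189 × 5.7023 = 1.1447.
T(655)/T(461) = exp(τ_B − τ_A) = exp(0.8638) = 2.3722.

2.37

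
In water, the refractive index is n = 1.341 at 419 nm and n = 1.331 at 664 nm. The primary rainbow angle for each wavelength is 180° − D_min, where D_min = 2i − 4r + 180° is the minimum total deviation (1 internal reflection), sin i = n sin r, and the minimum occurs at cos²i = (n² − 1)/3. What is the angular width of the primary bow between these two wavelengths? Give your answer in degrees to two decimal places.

1.44°

At 419 nm (n = 1.341): cos²i = 0.26609 → i = 58.946°, r = 39.705°, D_min = 139.071°, rainbow angle = 40.929°.
At 664 nm (n = 1.331): cos²i = 0.25719 → i = 59.527°, r = 40.356°, D_min = 137.630°, rainbow angle = 42.370°.
Angular width = |40.929° − 42.370°| = 1.441°.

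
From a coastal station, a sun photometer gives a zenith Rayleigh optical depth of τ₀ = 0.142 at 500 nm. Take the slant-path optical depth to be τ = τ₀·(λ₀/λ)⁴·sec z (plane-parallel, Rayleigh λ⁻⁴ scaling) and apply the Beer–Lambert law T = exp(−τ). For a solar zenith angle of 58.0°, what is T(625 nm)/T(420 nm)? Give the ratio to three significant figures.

Airmass: sec 58.0° = 1.8871.
τ(625 nm) = 0.142 × (500/625)⁴ × 1.8871 = 0.142 × 0.4096 × 1.8871 = 0.1098.
τ(420 nm) = 0.142 × (500/420)⁴ × 1.8871 = 0.142 × 2.0086 × 1.8871 = 0.5382.
T(625)/T(420) = exp(τ_B − τ_A) = exp(0.4285) = 1.5349.

1.53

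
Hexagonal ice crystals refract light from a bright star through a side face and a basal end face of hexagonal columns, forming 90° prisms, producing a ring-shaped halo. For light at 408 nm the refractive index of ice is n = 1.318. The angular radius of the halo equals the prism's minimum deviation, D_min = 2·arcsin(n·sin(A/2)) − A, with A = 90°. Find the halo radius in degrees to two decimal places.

n·sin(A/2) = 1.318 × sin 45° = 1.318 × 0.7071 = 0.9320.
D_min = 2·arcsin(0.9320) − 90° = 2 × 68.743° − 90° = 47.487°.

47.49°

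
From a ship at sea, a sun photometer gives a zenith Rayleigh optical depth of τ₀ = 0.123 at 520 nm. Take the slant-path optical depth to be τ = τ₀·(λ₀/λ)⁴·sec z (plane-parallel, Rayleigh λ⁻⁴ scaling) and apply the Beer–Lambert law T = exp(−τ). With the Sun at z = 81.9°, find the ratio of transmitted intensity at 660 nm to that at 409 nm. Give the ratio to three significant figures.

6.99

Airmass: sec 81.9° = 7.0972.
τ(660 nm) = 0.123 × (520/660)⁴ × 7.0972 = 0.123 × 0.3853 × 7.0972 = 0.3364.
τ(409 nm) = 0.123 × (520/409)⁴ × 7.0972 = 0.123 × 2.6129 × 7.0972 = 2.2809.
T(660)/T(409) = exp(τ_B − τ_A) = exp(1.9445) = 6.9904.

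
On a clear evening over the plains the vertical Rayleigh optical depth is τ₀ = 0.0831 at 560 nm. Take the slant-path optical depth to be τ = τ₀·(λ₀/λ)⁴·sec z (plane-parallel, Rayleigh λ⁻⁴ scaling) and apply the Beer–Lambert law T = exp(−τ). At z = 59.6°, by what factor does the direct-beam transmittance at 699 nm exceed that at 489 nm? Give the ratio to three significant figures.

1.24

Airmass: sec 59.6° = 1.9762.
τ(699 nm) = 0.0831 × (560/699)⁴ × 1.9762 = 0.0831 × 0.4119 × 1.9762 = 0.0676.
τ(489 nm) = 0.0831 × (560/489)⁴ × 1.9762 = 0.0831 × 1.7200 × 1.9762 = 0.2824.
T(699)/T(489) = exp(τ_B − τ_A) = exp(0.2148) = 1.2396.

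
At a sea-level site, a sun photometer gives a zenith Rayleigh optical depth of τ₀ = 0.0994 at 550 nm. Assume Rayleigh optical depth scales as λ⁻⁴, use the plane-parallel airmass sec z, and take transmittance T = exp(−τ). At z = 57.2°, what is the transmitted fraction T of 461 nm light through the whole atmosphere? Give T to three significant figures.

sec 57.2° = 1.8460.
τ = 0.0994 × (550/461)⁴ × 1.8460 = 0.0994 × 2.0260 × 1.8460 = 0.3718.
T = exp(−0.3718) = 0.6895.

0.690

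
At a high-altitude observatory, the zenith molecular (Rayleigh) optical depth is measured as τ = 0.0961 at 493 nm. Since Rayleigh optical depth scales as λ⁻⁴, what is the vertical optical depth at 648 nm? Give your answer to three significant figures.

0.0322

τ(648 nm) = τ(493 nm) × (493/648)⁴ = 0.0961 × (0.7608)⁴ = 0.0961 × 0.3350 = 0.0322.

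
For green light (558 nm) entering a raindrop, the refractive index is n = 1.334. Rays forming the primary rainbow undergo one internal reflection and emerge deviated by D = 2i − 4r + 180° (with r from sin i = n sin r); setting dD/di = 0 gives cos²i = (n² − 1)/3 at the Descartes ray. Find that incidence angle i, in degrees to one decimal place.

59.4°

cos²i = (1.334² − 1)/3 = (1.77956 − 1)/3 = 0.25985.
cos i = 0.50976, so i = 59.352°.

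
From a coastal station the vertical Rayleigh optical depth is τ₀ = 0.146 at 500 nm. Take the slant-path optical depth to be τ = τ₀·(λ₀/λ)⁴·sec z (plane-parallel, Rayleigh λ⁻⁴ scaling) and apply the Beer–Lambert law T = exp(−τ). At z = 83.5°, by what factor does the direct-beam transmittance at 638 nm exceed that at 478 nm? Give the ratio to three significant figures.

Airmass: sec 83.5° = 8.8337.
τ(638 nm) = 0.146 × (500/638)⁴ × 8.8337 = 0.146 × 0.3772 × 8.8337 = 0.4865.
τ(478 nm) = 0.146 × (500/478)⁴ × 8.8337 = 0.146 × 1.1972 × 8.8337 = 1.5441.
T(638)/T(478) = exp(τ_B − τ_A) = exp(1.0575) = 2.8793.

2.88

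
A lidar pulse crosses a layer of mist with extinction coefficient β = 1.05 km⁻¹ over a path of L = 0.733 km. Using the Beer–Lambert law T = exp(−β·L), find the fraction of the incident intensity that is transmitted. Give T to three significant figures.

τ = β·L = 1.05 × 0.733 = 0.7697.
T = exp(−0.7697) = 0.4632.

0.463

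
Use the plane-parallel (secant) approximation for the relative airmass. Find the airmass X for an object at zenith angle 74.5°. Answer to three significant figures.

3.74

X = sec z = 1/cos 74.5° = 1/0.2672 = 3.7420.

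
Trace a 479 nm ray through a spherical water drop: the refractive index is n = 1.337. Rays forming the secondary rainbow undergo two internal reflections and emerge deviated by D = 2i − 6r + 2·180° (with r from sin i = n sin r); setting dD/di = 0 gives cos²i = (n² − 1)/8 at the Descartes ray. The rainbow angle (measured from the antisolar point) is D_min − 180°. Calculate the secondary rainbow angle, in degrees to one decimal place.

51.9°

cos²i = (1.78757 − 1)/8 = 0.09845; i = arccos(0.31376) = 71.714°.
sin r = sin 71.714°/1.337 = 0.71017; r = 45.249°.
D_min = 2·71.714° − 6·45.249° + 360° = 231.934°.
Rainbow angle = D_min − 180° = 51.934°.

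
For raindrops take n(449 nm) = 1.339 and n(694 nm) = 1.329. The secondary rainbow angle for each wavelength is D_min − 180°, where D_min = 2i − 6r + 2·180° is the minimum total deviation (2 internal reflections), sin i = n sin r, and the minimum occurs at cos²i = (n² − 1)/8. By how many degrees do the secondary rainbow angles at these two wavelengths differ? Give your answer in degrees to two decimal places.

At 449 nm (n = 1.339): cos²i = 0.09912 → i = 71.650°, r = 45.141°, D_min = 232.451°, rainbow angle = 52.451°.
At 694 nm (n = 1.329): cos²i = 0.09578 → i = 71.972°, r = 45.685°, D_min = 229.837°, rainbow angle = 49.837°.
Angular width = |52.451° − 49.837°| = 2.614°.

2.61°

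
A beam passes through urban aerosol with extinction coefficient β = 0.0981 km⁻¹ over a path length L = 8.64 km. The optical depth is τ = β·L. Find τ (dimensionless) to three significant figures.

τ = β·L = 0.0981 × 8.64 = 0.8476.

0.848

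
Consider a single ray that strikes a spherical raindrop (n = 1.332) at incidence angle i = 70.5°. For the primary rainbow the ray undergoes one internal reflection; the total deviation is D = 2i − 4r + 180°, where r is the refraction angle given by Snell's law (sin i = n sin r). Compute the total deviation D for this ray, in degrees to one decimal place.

sin r = sin 70.5° / 1.332 = 0.9426/1.332 = 0.7077; r = 45.05°.
D = 2·70.5° − 4·45.05° + 180° = 141.00° − 180.19° + 180° = 140.81°.

140.8°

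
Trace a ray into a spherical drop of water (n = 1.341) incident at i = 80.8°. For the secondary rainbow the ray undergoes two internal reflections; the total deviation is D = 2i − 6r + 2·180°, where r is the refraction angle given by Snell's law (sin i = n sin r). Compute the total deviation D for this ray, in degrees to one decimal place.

237.2°

sin r = sin 80.8° / 1.341 = 0.9871/1.341 = 0.7361; r = 47.40°.
D = 2·80.8° − 6·47.40° + 2·180° = 161.60° − 284.41° + 360° = 237.19°.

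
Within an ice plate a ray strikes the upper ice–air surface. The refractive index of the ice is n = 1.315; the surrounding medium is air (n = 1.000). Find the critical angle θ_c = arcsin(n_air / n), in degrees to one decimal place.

sin θ_c = n_air / n = 1.000 / 1.315 = 0.7605.
θ_c = arcsin(0.7605) = 49.50°.

49.5°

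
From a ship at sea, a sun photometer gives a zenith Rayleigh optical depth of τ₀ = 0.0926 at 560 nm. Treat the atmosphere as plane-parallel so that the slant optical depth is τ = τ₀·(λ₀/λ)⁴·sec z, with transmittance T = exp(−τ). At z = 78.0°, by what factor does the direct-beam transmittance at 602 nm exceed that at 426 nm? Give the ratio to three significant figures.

Airmass: sec 78.0° = 4.8097.
τ(602 nm) = 0.0926 × (560/602)⁴ × 4.8097 = 0.0926 × 0.7488 × 4.8097 = 0.3335.
τ(426 nm) = 0.0926 × (560/426)⁴ × 4.8097 = 0.0926 × 2.9862 × 4.8097 = 1.3300.
T(602)/T(426) = exp(τ_B − τ_A) = exp(0.9965) = 2.7087.

2.71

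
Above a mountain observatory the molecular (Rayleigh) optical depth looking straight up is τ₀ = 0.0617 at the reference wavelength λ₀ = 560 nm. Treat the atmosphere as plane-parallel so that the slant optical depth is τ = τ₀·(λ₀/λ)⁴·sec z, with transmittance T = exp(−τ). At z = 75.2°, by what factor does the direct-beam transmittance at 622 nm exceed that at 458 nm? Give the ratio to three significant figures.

1.46

Airmass: sec 75.2° = 3.9147.
τ(622 nm) = 0.0617 × (560/622)⁴ × 3.9147 = 0.0617 × 0.6570 × 3.9147 = 0.1587.
τ(458 nm) = 0.0617 × (560/458)⁴ × 3.9147 = 0.0617 × 2.2351 × 3.9147 = 0.5399.
T(622)/T(458) = exp(τ_B − τ_A) = exp(0.3812) = 1.4640.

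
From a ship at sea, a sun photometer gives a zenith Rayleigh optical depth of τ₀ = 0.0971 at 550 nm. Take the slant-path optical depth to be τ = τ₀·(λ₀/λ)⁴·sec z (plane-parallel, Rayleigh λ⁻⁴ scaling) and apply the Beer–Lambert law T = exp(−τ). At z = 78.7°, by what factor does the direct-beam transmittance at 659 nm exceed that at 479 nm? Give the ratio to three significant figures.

1.86

Airmass: sec 78.7° = 5.1034.
τ(659 nm) = 0.0971 × (550/659)⁴ × 5.1034 = 0.0971 × 0.4852 × 5.1034 = 0.2404.
τ(479 nm) = 0.0971 × (550/479)⁴ × 5.1034 = 0.0971 × 1.7382 × 5.1034 = 0.8614.
T(659)/T(479) = exp(τ_B − τ_A) = exp(0.6209) = 1.8607.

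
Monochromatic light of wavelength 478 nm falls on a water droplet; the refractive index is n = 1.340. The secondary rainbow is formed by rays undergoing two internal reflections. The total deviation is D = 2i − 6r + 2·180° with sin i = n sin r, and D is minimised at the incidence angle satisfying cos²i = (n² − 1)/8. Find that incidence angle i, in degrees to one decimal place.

cos²i = (1.340² − 1)/8 = (1.79560 − 1)/8 = 0.09945.
cos i = 0.31536, so i = 71.618°.

71.6°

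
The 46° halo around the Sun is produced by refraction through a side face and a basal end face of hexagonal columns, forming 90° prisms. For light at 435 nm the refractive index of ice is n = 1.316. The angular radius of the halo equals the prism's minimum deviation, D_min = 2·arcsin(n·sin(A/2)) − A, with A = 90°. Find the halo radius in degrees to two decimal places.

47.04°

n·sin(A/2) = 1.316 × sin 45° = 1.316 × 0.7071 = 0.9306.
D_min = 2·arcsin(0.9306) − 90° = 2 × 68.521° − 90° = 47.042°.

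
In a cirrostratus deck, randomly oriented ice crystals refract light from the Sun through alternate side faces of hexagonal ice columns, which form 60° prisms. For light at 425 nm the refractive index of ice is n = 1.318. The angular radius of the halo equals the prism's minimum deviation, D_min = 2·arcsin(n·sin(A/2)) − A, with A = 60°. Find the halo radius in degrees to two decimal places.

n·sin(A/2) = 1.318 × sin 30° = 1.318 × 0.5000 = 0.6590.
D_min = 2·arcsin(0.6590) − 60° = 2 × 41.224° − 60° = 22.447°.

22.45°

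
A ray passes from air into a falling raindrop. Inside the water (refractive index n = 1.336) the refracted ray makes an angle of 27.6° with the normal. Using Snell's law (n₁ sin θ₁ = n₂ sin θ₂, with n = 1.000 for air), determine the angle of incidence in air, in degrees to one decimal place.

Snell: sin θ_i = n · sin θ_r = 1.336 × sin 27.6° = 1.336 × 0.4633 = 0.6190.
θ_i = arcsin(0.6190) = 38.24°.

38.2°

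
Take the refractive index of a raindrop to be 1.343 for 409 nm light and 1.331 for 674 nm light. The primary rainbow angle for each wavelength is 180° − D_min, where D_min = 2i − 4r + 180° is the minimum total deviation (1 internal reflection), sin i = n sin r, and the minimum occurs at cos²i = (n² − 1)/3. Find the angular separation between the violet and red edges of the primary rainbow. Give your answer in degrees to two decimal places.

At 409 nm (n = 1.343): cos²i = 0.26788 → i = 58.830°, r = 39.577°, D_min = 139.354°, rainbow angle = 40.646°.
At 674 nm (n = 1.331): cos²i = 0.25719 → i = 59.527°, r = 40.356°, D_min = 137.630°, rainbow angle = 42.370°.
Angular width = |40.646° − 42.370°| = 1.724°.

1.72°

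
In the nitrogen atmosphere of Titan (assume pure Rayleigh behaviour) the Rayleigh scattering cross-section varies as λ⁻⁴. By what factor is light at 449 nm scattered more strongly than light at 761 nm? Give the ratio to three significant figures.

Rayleigh scattering ∝ λ⁻⁴, so the ratio of coefficients is the inverse fourth power of the wavelength ratio.
σ(449)/σ(761) = (761/449)⁴ = (1.6949)⁴ = 8.252.

8.25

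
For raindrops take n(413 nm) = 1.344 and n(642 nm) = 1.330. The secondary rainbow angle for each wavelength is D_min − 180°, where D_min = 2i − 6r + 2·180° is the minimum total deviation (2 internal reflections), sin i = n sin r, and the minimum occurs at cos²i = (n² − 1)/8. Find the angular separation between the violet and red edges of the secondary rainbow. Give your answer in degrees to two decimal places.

3.63°

At 413 nm (n = 1.344): cos²i = 0.10079 → i = 71.490°, r = 44.874°, D_min = 233.733°, rainbow angle = 53.733°.
At 642 nm (n = 1.330): cos²i = 0.09611 → i = 71.940°, r = 45.630°, D_min = 230.101°, rainbow angle = 50.101°.
Angular width = |53.733° − 50.101°| = 3.632°.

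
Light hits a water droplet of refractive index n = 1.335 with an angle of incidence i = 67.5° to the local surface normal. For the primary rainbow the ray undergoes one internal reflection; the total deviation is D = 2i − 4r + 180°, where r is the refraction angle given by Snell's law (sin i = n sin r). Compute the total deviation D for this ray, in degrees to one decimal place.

sin r = sin 67.5° / 1.335 = 0.9239/1.335 = 0.6920; r = 43.79°.
D = 2·67.5° − 4·43.79° + 180° = 135.00° − 175.17° + 180° = 139.83°.

139.8°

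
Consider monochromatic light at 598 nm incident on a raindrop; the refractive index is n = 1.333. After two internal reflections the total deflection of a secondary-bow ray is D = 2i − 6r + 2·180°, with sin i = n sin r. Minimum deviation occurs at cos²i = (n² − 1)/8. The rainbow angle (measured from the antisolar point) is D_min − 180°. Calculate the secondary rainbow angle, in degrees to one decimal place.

50.9°

cos²i = (1.77689 − 1)/8 = 0.09711; i = arccos(0.31163) = 71.843°.
sin r = sin 71.843°/1.333 = 0.71283; r = 45.466°.
D_min = 2·71.843° − 6·45.466° + 360° = 230.891°.
Rainbow angle = D_min − 180° = 50.891°.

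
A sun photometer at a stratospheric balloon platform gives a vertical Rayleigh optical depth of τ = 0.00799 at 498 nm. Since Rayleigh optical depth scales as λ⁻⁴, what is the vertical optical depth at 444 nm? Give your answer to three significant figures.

0.0126

τ(444 nm) = τ(498 nm) × (498/444)⁴ = 0.00799 × (1.1216)⁴ = 0.00799 × 1.5827 = 0.0126.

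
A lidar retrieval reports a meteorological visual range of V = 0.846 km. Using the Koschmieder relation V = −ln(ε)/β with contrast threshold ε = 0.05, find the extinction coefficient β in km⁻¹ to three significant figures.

3.54 km⁻¹

β = −ln(0.05) / V = 2.996 / 0.846 = 3.5411 km⁻¹.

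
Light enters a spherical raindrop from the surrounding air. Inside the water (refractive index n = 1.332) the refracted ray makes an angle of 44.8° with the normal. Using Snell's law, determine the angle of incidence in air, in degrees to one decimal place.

69.8°

Snell: sin θ_i = n · sin θ_r = 1.332 × sin 44.8° = 1.332 × 0.7046 = 0.9386.
θ_i = arcsin(0.9386) = 69.81°.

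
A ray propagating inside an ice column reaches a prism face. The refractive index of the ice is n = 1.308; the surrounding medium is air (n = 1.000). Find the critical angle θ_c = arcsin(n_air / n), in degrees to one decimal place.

sin θ_c = n_air / n = 1.000 / 1.308 = 0.7645.
θ_c = arcsin(0.7645) = 49.86°.

49.9°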